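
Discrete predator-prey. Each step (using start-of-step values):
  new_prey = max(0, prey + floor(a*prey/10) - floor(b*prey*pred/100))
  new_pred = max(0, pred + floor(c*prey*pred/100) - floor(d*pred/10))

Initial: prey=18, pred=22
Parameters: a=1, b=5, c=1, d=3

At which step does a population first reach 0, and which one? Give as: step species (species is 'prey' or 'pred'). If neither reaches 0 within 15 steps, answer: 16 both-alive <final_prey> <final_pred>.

Step 1: prey: 18+1-19=0; pred: 22+3-6=19
First extinction: prey at step 1

Answer: 1 prey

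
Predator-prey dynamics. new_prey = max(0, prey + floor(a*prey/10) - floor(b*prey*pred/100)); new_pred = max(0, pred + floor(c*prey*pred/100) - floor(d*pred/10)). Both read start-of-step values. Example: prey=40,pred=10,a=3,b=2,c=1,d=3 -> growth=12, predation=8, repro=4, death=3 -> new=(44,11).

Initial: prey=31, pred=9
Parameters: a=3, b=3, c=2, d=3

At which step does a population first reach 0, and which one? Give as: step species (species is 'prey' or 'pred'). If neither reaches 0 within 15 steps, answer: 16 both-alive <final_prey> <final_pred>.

Answer: 16 both-alive 2 3

Derivation:
Step 1: prey: 31+9-8=32; pred: 9+5-2=12
Step 2: prey: 32+9-11=30; pred: 12+7-3=16
Step 3: prey: 30+9-14=25; pred: 16+9-4=21
Step 4: prey: 25+7-15=17; pred: 21+10-6=25
Step 5: prey: 17+5-12=10; pred: 25+8-7=26
Step 6: prey: 10+3-7=6; pred: 26+5-7=24
Step 7: prey: 6+1-4=3; pred: 24+2-7=19
Step 8: prey: 3+0-1=2; pred: 19+1-5=15
Step 9: prey: 2+0-0=2; pred: 15+0-4=11
Step 10: prey: 2+0-0=2; pred: 11+0-3=8
Step 11: prey: 2+0-0=2; pred: 8+0-2=6
Step 12: prey: 2+0-0=2; pred: 6+0-1=5
Step 13: prey: 2+0-0=2; pred: 5+0-1=4
Step 14: prey: 2+0-0=2; pred: 4+0-1=3
Step 15: prey: 2+0-0=2; pred: 3+0-0=3
No extinction within 15 steps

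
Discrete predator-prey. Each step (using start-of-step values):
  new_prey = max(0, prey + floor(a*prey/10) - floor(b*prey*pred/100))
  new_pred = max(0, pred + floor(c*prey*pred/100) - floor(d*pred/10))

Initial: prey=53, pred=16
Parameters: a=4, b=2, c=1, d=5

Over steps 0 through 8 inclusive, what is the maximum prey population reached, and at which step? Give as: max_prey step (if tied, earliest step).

Step 1: prey: 53+21-16=58; pred: 16+8-8=16
Step 2: prey: 58+23-18=63; pred: 16+9-8=17
Step 3: prey: 63+25-21=67; pred: 17+10-8=19
Step 4: prey: 67+26-25=68; pred: 19+12-9=22
Step 5: prey: 68+27-29=66; pred: 22+14-11=25
Step 6: prey: 66+26-33=59; pred: 25+16-12=29
Step 7: prey: 59+23-34=48; pred: 29+17-14=32
Step 8: prey: 48+19-30=37; pred: 32+15-16=31
Max prey = 68 at step 4

Answer: 68 4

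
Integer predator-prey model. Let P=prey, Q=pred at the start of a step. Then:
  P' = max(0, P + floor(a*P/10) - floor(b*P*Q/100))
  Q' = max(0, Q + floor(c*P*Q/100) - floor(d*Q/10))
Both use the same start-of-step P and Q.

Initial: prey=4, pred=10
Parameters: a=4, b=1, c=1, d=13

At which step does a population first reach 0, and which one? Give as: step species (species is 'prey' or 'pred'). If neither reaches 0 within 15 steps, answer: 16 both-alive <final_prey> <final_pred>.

Answer: 1 pred

Derivation:
Step 1: prey: 4+1-0=5; pred: 10+0-13=0
First extinction: pred at step 1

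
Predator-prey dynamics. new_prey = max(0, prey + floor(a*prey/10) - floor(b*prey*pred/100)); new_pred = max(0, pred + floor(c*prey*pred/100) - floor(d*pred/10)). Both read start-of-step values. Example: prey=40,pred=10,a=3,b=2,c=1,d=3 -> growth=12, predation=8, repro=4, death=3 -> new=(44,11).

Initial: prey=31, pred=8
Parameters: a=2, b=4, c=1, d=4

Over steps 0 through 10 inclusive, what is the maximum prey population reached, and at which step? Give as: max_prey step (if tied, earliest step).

Step 1: prey: 31+6-9=28; pred: 8+2-3=7
Step 2: prey: 28+5-7=26; pred: 7+1-2=6
Step 3: prey: 26+5-6=25; pred: 6+1-2=5
Step 4: prey: 25+5-5=25; pred: 5+1-2=4
Step 5: prey: 25+5-4=26; pred: 4+1-1=4
Step 6: prey: 26+5-4=27; pred: 4+1-1=4
Step 7: prey: 27+5-4=28; pred: 4+1-1=4
Step 8: prey: 28+5-4=29; pred: 4+1-1=4
Step 9: prey: 29+5-4=30; pred: 4+1-1=4
Step 10: prey: 30+6-4=32; pred: 4+1-1=4
Max prey = 32 at step 10

Answer: 32 10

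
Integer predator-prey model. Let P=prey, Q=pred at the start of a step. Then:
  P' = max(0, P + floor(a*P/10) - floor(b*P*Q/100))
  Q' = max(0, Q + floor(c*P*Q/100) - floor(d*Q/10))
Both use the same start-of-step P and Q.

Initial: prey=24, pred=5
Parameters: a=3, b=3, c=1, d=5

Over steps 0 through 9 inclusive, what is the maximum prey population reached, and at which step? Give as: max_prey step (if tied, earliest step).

Step 1: prey: 24+7-3=28; pred: 5+1-2=4
Step 2: prey: 28+8-3=33; pred: 4+1-2=3
Step 3: prey: 33+9-2=40; pred: 3+0-1=2
Step 4: prey: 40+12-2=50; pred: 2+0-1=1
Step 5: prey: 50+15-1=64; pred: 1+0-0=1
Step 6: prey: 64+19-1=82; pred: 1+0-0=1
Step 7: prey: 82+24-2=104; pred: 1+0-0=1
Step 8: prey: 104+31-3=132; pred: 1+1-0=2
Step 9: prey: 132+39-7=164; pred: 2+2-1=3
Max prey = 164 at step 9

Answer: 164 9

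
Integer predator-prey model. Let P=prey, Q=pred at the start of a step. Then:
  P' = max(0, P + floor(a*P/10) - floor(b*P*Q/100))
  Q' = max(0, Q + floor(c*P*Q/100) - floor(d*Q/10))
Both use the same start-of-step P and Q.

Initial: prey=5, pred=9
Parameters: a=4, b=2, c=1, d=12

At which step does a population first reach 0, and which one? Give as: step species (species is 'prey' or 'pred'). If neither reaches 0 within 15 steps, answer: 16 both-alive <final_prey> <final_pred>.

Step 1: prey: 5+2-0=7; pred: 9+0-10=0
First extinction: pred at step 1

Answer: 1 pred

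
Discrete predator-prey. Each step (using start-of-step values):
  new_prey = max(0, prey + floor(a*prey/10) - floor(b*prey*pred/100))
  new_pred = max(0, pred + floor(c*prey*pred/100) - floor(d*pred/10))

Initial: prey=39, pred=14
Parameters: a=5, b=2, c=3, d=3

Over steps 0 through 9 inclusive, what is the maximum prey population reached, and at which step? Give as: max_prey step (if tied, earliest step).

Step 1: prey: 39+19-10=48; pred: 14+16-4=26
Step 2: prey: 48+24-24=48; pred: 26+37-7=56
Step 3: prey: 48+24-53=19; pred: 56+80-16=120
Step 4: prey: 19+9-45=0; pred: 120+68-36=152
Step 5: prey: 0+0-0=0; pred: 152+0-45=107
Step 6: prey: 0+0-0=0; pred: 107+0-32=75
Step 7: prey: 0+0-0=0; pred: 75+0-22=53
Step 8: prey: 0+0-0=0; pred: 53+0-15=38
Step 9: prey: 0+0-0=0; pred: 38+0-11=27
Max prey = 48 at step 1

Answer: 48 1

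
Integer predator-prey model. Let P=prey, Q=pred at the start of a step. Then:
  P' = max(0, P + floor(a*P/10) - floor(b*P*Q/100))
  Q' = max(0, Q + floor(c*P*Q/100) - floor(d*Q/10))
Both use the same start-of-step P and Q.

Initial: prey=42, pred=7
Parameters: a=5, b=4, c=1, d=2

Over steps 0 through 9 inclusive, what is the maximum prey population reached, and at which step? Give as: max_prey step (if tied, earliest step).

Step 1: prey: 42+21-11=52; pred: 7+2-1=8
Step 2: prey: 52+26-16=62; pred: 8+4-1=11
Step 3: prey: 62+31-27=66; pred: 11+6-2=15
Step 4: prey: 66+33-39=60; pred: 15+9-3=21
Step 5: prey: 60+30-50=40; pred: 21+12-4=29
Step 6: prey: 40+20-46=14; pred: 29+11-5=35
Step 7: prey: 14+7-19=2; pred: 35+4-7=32
Step 8: prey: 2+1-2=1; pred: 32+0-6=26
Step 9: prey: 1+0-1=0; pred: 26+0-5=21
Max prey = 66 at step 3

Answer: 66 3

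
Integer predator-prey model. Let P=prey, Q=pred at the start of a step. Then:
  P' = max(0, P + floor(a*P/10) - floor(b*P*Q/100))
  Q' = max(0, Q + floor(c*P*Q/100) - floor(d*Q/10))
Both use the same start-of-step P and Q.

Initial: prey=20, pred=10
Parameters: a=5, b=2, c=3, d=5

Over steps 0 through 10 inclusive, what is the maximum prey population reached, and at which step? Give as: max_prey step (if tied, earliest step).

Answer: 46 4

Derivation:
Step 1: prey: 20+10-4=26; pred: 10+6-5=11
Step 2: prey: 26+13-5=34; pred: 11+8-5=14
Step 3: prey: 34+17-9=42; pred: 14+14-7=21
Step 4: prey: 42+21-17=46; pred: 21+26-10=37
Step 5: prey: 46+23-34=35; pred: 37+51-18=70
Step 6: prey: 35+17-49=3; pred: 70+73-35=108
Step 7: prey: 3+1-6=0; pred: 108+9-54=63
Step 8: prey: 0+0-0=0; pred: 63+0-31=32
Step 9: prey: 0+0-0=0; pred: 32+0-16=16
Step 10: prey: 0+0-0=0; pred: 16+0-8=8
Max prey = 46 at step 4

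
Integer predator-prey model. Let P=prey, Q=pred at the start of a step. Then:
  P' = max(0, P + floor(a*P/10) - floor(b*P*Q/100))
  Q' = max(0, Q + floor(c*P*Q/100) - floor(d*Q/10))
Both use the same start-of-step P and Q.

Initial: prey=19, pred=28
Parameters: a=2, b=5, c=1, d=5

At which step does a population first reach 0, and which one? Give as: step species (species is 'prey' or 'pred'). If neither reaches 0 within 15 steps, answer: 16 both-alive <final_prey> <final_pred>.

Step 1: prey: 19+3-26=0; pred: 28+5-14=19
First extinction: prey at step 1

Answer: 1 prey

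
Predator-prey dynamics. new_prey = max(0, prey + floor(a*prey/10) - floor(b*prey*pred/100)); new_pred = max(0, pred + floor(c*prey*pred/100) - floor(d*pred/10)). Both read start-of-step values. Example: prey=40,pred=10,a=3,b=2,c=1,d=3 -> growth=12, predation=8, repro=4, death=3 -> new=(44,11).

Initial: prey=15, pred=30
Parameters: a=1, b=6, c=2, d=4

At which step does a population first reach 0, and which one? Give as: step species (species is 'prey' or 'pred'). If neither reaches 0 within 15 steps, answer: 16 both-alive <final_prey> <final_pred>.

Answer: 1 prey

Derivation:
Step 1: prey: 15+1-27=0; pred: 30+9-12=27
First extinction: prey at step 1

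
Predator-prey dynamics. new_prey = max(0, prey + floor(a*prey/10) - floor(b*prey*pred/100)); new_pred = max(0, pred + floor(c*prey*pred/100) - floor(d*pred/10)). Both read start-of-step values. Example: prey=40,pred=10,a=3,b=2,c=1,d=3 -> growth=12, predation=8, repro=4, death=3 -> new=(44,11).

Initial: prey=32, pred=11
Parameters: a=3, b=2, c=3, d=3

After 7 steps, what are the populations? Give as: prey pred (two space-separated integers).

Answer: 0 31

Derivation:
Step 1: prey: 32+9-7=34; pred: 11+10-3=18
Step 2: prey: 34+10-12=32; pred: 18+18-5=31
Step 3: prey: 32+9-19=22; pred: 31+29-9=51
Step 4: prey: 22+6-22=6; pred: 51+33-15=69
Step 5: prey: 6+1-8=0; pred: 69+12-20=61
Step 6: prey: 0+0-0=0; pred: 61+0-18=43
Step 7: prey: 0+0-0=0; pred: 43+0-12=31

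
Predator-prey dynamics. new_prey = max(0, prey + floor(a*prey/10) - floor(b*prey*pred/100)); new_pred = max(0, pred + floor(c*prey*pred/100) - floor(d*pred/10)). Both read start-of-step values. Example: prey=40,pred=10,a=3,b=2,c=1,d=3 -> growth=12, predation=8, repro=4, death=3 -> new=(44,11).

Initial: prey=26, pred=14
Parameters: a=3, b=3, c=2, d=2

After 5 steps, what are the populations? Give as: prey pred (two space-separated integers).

Answer: 2 23

Derivation:
Step 1: prey: 26+7-10=23; pred: 14+7-2=19
Step 2: prey: 23+6-13=16; pred: 19+8-3=24
Step 3: prey: 16+4-11=9; pred: 24+7-4=27
Step 4: prey: 9+2-7=4; pred: 27+4-5=26
Step 5: prey: 4+1-3=2; pred: 26+2-5=23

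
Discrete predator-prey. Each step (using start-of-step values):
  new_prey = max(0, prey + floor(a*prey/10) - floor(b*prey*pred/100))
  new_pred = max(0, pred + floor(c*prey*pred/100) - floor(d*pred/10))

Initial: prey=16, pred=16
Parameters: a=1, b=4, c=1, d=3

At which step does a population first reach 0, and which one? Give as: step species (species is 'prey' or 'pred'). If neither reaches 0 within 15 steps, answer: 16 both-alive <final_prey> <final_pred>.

Answer: 16 both-alive 3 3

Derivation:
Step 1: prey: 16+1-10=7; pred: 16+2-4=14
Step 2: prey: 7+0-3=4; pred: 14+0-4=10
Step 3: prey: 4+0-1=3; pred: 10+0-3=7
Step 4: prey: 3+0-0=3; pred: 7+0-2=5
Step 5: prey: 3+0-0=3; pred: 5+0-1=4
Step 6: prey: 3+0-0=3; pred: 4+0-1=3
Step 7: prey: 3+0-0=3; pred: 3+0-0=3
Steps 8-15: state stable at prey=3, pred=3 (no change)
No extinction within 15 steps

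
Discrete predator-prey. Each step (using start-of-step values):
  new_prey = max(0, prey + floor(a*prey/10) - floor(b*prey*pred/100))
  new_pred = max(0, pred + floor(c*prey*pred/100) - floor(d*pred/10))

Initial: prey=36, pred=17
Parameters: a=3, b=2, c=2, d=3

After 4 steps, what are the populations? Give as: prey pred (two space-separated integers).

Step 1: prey: 36+10-12=34; pred: 17+12-5=24
Step 2: prey: 34+10-16=28; pred: 24+16-7=33
Step 3: prey: 28+8-18=18; pred: 33+18-9=42
Step 4: prey: 18+5-15=8; pred: 42+15-12=45

Answer: 8 45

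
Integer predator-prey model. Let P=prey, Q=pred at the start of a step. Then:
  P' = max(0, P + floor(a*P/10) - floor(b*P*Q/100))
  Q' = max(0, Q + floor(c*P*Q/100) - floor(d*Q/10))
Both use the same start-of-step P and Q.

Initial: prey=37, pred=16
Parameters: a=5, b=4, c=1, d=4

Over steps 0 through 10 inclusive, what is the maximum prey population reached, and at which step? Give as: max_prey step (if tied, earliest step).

Step 1: prey: 37+18-23=32; pred: 16+5-6=15
Step 2: prey: 32+16-19=29; pred: 15+4-6=13
Step 3: prey: 29+14-15=28; pred: 13+3-5=11
Step 4: prey: 28+14-12=30; pred: 11+3-4=10
Step 5: prey: 30+15-12=33; pred: 10+3-4=9
Step 6: prey: 33+16-11=38; pred: 9+2-3=8
Step 7: prey: 38+19-12=45; pred: 8+3-3=8
Step 8: prey: 45+22-14=53; pred: 8+3-3=8
Step 9: prey: 53+26-16=63; pred: 8+4-3=9
Step 10: prey: 63+31-22=72; pred: 9+5-3=11
Max prey = 72 at step 10

Answer: 72 10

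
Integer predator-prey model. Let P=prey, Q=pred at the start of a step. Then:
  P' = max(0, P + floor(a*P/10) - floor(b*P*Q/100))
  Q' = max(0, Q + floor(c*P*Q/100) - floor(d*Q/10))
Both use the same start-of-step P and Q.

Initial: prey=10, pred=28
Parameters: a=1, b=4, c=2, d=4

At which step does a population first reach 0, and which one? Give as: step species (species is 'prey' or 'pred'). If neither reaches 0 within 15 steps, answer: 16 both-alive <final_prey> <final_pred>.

Step 1: prey: 10+1-11=0; pred: 28+5-11=22
First extinction: prey at step 1

Answer: 1 prey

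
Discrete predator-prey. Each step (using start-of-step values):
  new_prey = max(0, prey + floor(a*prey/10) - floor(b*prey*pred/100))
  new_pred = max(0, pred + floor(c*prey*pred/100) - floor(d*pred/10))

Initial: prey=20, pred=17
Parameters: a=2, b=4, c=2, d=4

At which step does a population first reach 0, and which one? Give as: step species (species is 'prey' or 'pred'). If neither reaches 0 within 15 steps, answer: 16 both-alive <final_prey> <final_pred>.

Step 1: prey: 20+4-13=11; pred: 17+6-6=17
Step 2: prey: 11+2-7=6; pred: 17+3-6=14
Step 3: prey: 6+1-3=4; pred: 14+1-5=10
Step 4: prey: 4+0-1=3; pred: 10+0-4=6
Step 5: prey: 3+0-0=3; pred: 6+0-2=4
Step 6: prey: 3+0-0=3; pred: 4+0-1=3
Step 7: prey: 3+0-0=3; pred: 3+0-1=2
Step 8: prey: 3+0-0=3; pred: 2+0-0=2
Steps 9-15: state stable at prey=3, pred=2 (no change)
No extinction within 15 steps

Answer: 16 both-alive 3 2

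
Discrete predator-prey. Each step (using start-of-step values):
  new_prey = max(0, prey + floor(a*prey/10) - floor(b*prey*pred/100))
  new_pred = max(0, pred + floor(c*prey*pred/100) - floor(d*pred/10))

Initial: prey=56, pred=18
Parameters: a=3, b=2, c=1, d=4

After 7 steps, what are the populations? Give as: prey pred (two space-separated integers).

Answer: 20 16

Derivation:
Step 1: prey: 56+16-20=52; pred: 18+10-7=21
Step 2: prey: 52+15-21=46; pred: 21+10-8=23
Step 3: prey: 46+13-21=38; pred: 23+10-9=24
Step 4: prey: 38+11-18=31; pred: 24+9-9=24
Step 5: prey: 31+9-14=26; pred: 24+7-9=22
Step 6: prey: 26+7-11=22; pred: 22+5-8=19
Step 7: prey: 22+6-8=20; pred: 19+4-7=16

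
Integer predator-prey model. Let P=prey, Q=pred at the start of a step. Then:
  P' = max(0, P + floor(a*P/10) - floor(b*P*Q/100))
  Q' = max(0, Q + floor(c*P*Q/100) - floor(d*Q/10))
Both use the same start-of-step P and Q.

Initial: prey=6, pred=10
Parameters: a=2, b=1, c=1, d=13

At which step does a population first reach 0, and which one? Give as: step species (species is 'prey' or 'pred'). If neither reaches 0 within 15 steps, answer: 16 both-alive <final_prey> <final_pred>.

Step 1: prey: 6+1-0=7; pred: 10+0-13=0
First extinction: pred at step 1

Answer: 1 pred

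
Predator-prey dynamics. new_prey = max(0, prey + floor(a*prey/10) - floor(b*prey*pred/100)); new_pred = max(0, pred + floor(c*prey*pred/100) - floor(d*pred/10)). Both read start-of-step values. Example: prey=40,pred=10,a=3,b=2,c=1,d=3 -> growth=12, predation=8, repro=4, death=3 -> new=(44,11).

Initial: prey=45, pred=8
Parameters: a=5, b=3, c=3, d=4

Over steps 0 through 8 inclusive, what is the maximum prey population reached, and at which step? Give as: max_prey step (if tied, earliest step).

Answer: 60 2

Derivation:
Step 1: prey: 45+22-10=57; pred: 8+10-3=15
Step 2: prey: 57+28-25=60; pred: 15+25-6=34
Step 3: prey: 60+30-61=29; pred: 34+61-13=82
Step 4: prey: 29+14-71=0; pred: 82+71-32=121
Step 5: prey: 0+0-0=0; pred: 121+0-48=73
Step 6: prey: 0+0-0=0; pred: 73+0-29=44
Step 7: prey: 0+0-0=0; pred: 44+0-17=27
Step 8: prey: 0+0-0=0; pred: 27+0-10=17
Max prey = 60 at step 2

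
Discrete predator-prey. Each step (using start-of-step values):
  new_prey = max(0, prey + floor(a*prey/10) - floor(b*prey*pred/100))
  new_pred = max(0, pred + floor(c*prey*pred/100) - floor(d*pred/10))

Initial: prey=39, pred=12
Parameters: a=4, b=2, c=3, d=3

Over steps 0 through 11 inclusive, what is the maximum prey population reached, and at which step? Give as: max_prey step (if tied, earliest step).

Step 1: prey: 39+15-9=45; pred: 12+14-3=23
Step 2: prey: 45+18-20=43; pred: 23+31-6=48
Step 3: prey: 43+17-41=19; pred: 48+61-14=95
Step 4: prey: 19+7-36=0; pred: 95+54-28=121
Step 5: prey: 0+0-0=0; pred: 121+0-36=85
Step 6: prey: 0+0-0=0; pred: 85+0-25=60
Step 7: prey: 0+0-0=0; pred: 60+0-18=42
Step 8: prey: 0+0-0=0; pred: 42+0-12=30
Step 9: prey: 0+0-0=0; pred: 30+0-9=21
Step 10: prey: 0+0-0=0; pred: 21+0-6=15
Step 11: prey: 0+0-0=0; pred: 15+0-4=11
Max prey = 45 at step 1

Answer: 45 1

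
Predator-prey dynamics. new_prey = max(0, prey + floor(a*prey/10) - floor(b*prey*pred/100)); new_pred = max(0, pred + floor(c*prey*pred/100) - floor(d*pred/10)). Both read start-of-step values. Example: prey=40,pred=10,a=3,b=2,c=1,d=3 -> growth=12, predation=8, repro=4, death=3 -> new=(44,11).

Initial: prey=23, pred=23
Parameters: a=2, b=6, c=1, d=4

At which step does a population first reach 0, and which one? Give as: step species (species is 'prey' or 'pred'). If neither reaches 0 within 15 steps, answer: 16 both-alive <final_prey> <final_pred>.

Answer: 1 prey

Derivation:
Step 1: prey: 23+4-31=0; pred: 23+5-9=19
First extinction: prey at step 1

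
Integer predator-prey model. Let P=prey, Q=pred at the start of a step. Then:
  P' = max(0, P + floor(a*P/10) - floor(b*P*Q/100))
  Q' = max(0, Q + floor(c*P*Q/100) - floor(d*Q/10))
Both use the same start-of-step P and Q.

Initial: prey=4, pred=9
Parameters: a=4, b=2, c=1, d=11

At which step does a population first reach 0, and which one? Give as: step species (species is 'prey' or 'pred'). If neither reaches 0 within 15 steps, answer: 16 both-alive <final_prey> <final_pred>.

Answer: 1 pred

Derivation:
Step 1: prey: 4+1-0=5; pred: 9+0-9=0
First extinction: pred at step 1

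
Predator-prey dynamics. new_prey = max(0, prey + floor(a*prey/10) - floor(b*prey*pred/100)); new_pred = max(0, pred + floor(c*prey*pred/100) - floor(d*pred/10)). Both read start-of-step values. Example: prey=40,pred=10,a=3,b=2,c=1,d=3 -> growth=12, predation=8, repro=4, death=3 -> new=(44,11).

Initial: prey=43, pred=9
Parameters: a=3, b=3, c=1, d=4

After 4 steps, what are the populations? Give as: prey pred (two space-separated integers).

Step 1: prey: 43+12-11=44; pred: 9+3-3=9
Step 2: prey: 44+13-11=46; pred: 9+3-3=9
Step 3: prey: 46+13-12=47; pred: 9+4-3=10
Step 4: prey: 47+14-14=47; pred: 10+4-4=10

Answer: 47 10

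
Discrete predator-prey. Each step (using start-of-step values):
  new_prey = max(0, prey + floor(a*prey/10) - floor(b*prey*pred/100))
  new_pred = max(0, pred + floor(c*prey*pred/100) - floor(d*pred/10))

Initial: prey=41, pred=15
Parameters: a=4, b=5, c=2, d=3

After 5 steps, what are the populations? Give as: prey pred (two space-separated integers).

Answer: 0 12

Derivation:
Step 1: prey: 41+16-30=27; pred: 15+12-4=23
Step 2: prey: 27+10-31=6; pred: 23+12-6=29
Step 3: prey: 6+2-8=0; pred: 29+3-8=24
Step 4: prey: 0+0-0=0; pred: 24+0-7=17
Step 5: prey: 0+0-0=0; pred: 17+0-5=12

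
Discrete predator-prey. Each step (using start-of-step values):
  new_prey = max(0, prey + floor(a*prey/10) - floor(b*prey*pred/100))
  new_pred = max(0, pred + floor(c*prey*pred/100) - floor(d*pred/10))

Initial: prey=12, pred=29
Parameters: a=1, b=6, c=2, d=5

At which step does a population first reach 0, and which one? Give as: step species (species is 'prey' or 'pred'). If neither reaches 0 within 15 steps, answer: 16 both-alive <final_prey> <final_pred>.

Answer: 1 prey

Derivation:
Step 1: prey: 12+1-20=0; pred: 29+6-14=21
First extinction: prey at step 1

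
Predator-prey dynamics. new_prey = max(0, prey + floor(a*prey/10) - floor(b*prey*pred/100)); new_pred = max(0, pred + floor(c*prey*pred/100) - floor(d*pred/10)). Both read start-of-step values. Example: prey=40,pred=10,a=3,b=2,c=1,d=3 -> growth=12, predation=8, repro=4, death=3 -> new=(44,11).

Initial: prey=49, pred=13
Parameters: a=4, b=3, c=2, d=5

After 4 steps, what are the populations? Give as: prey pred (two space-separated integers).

Step 1: prey: 49+19-19=49; pred: 13+12-6=19
Step 2: prey: 49+19-27=41; pred: 19+18-9=28
Step 3: prey: 41+16-34=23; pred: 28+22-14=36
Step 4: prey: 23+9-24=8; pred: 36+16-18=34

Answer: 8 34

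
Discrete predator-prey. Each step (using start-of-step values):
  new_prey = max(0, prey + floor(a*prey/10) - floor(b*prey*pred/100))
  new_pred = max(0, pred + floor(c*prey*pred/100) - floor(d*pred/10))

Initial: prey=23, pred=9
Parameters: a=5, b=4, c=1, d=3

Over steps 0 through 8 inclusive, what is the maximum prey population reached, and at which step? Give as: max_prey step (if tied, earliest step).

Step 1: prey: 23+11-8=26; pred: 9+2-2=9
Step 2: prey: 26+13-9=30; pred: 9+2-2=9
Step 3: prey: 30+15-10=35; pred: 9+2-2=9
Step 4: prey: 35+17-12=40; pred: 9+3-2=10
Step 5: prey: 40+20-16=44; pred: 10+4-3=11
Step 6: prey: 44+22-19=47; pred: 11+4-3=12
Step 7: prey: 47+23-22=48; pred: 12+5-3=14
Step 8: prey: 48+24-26=46; pred: 14+6-4=16
Max prey = 48 at step 7

Answer: 48 7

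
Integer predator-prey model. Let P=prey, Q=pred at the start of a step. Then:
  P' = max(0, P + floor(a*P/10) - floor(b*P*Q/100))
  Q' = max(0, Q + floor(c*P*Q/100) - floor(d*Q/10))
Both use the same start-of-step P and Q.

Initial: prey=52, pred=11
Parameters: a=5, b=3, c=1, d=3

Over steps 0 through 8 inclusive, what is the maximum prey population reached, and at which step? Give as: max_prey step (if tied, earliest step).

Step 1: prey: 52+26-17=61; pred: 11+5-3=13
Step 2: prey: 61+30-23=68; pred: 13+7-3=17
Step 3: prey: 68+34-34=68; pred: 17+11-5=23
Step 4: prey: 68+34-46=56; pred: 23+15-6=32
Step 5: prey: 56+28-53=31; pred: 32+17-9=40
Step 6: prey: 31+15-37=9; pred: 40+12-12=40
Step 7: prey: 9+4-10=3; pred: 40+3-12=31
Step 8: prey: 3+1-2=2; pred: 31+0-9=22
Max prey = 68 at step 2

Answer: 68 2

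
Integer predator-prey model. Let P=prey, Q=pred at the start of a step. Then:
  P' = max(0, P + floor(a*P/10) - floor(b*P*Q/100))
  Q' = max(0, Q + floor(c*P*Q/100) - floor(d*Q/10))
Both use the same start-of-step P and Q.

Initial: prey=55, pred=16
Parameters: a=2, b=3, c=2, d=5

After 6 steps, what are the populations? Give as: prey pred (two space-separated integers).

Answer: 1 4

Derivation:
Step 1: prey: 55+11-26=40; pred: 16+17-8=25
Step 2: prey: 40+8-30=18; pred: 25+20-12=33
Step 3: prey: 18+3-17=4; pred: 33+11-16=28
Step 4: prey: 4+0-3=1; pred: 28+2-14=16
Step 5: prey: 1+0-0=1; pred: 16+0-8=8
Step 6: prey: 1+0-0=1; pred: 8+0-4=4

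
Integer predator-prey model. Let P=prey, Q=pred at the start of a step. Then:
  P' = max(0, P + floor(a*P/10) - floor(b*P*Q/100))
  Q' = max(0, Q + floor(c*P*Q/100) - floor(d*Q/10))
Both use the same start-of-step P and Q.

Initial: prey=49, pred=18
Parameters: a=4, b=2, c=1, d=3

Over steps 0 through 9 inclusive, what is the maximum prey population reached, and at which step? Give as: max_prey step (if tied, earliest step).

Step 1: prey: 49+19-17=51; pred: 18+8-5=21
Step 2: prey: 51+20-21=50; pred: 21+10-6=25
Step 3: prey: 50+20-25=45; pred: 25+12-7=30
Step 4: prey: 45+18-27=36; pred: 30+13-9=34
Step 5: prey: 36+14-24=26; pred: 34+12-10=36
Step 6: prey: 26+10-18=18; pred: 36+9-10=35
Step 7: prey: 18+7-12=13; pred: 35+6-10=31
Step 8: prey: 13+5-8=10; pred: 31+4-9=26
Step 9: prey: 10+4-5=9; pred: 26+2-7=21
Max prey = 51 at step 1

Answer: 51 1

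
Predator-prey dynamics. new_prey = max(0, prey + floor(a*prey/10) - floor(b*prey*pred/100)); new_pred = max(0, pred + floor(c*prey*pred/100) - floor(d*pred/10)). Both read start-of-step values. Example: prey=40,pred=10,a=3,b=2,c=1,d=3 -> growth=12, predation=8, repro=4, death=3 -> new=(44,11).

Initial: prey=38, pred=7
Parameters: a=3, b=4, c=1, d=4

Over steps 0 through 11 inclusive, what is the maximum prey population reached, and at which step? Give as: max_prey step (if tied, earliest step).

Step 1: prey: 38+11-10=39; pred: 7+2-2=7
Step 2: prey: 39+11-10=40; pred: 7+2-2=7
Step 3: prey: 40+12-11=41; pred: 7+2-2=7
Step 4: prey: 41+12-11=42; pred: 7+2-2=7
Step 5: prey: 42+12-11=43; pred: 7+2-2=7
Step 6: prey: 43+12-12=43; pred: 7+3-2=8
Step 7: prey: 43+12-13=42; pred: 8+3-3=8
Step 8: prey: 42+12-13=41; pred: 8+3-3=8
Step 9: prey: 41+12-13=40; pred: 8+3-3=8
Step 10: prey: 40+12-12=40; pred: 8+3-3=8
Step 11: prey: 40+12-12=40; pred: 8+3-3=8
Max prey = 43 at step 5

Answer: 43 5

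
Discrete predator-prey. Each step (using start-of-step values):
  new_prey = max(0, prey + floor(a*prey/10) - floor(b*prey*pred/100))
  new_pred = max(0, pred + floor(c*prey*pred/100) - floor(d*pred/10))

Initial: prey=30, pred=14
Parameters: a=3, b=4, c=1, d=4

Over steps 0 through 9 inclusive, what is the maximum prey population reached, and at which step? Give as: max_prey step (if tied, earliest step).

Answer: 37 9

Derivation:
Step 1: prey: 30+9-16=23; pred: 14+4-5=13
Step 2: prey: 23+6-11=18; pred: 13+2-5=10
Step 3: prey: 18+5-7=16; pred: 10+1-4=7
Step 4: prey: 16+4-4=16; pred: 7+1-2=6
Step 5: prey: 16+4-3=17; pred: 6+0-2=4
Step 6: prey: 17+5-2=20; pred: 4+0-1=3
Step 7: prey: 20+6-2=24; pred: 3+0-1=2
Step 8: prey: 24+7-1=30; pred: 2+0-0=2
Step 9: prey: 30+9-2=37; pred: 2+0-0=2
Max prey = 37 at step 9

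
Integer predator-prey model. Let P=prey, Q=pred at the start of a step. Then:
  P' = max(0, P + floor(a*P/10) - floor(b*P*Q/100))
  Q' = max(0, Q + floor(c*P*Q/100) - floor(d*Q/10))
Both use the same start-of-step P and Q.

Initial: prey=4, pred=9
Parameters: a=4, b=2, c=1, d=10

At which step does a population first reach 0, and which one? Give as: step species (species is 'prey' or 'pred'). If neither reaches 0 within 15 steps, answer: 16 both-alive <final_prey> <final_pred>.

Answer: 1 pred

Derivation:
Step 1: prey: 4+1-0=5; pred: 9+0-9=0
First extinction: pred at step 1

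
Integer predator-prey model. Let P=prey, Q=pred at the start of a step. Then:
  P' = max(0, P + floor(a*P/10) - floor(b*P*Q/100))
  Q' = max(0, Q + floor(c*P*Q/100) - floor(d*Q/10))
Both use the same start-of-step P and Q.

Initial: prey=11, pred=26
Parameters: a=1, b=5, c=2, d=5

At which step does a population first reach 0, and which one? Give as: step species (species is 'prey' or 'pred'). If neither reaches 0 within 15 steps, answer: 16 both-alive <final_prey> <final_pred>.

Step 1: prey: 11+1-14=0; pred: 26+5-13=18
First extinction: prey at step 1

Answer: 1 prey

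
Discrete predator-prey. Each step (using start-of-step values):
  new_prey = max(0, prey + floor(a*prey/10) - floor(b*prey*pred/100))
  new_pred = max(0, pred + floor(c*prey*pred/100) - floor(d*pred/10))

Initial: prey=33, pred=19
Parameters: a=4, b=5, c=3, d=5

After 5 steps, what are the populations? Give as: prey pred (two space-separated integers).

Answer: 0 4

Derivation:
Step 1: prey: 33+13-31=15; pred: 19+18-9=28
Step 2: prey: 15+6-21=0; pred: 28+12-14=26
Step 3: prey: 0+0-0=0; pred: 26+0-13=13
Step 4: prey: 0+0-0=0; pred: 13+0-6=7
Step 5: prey: 0+0-0=0; pred: 7+0-3=4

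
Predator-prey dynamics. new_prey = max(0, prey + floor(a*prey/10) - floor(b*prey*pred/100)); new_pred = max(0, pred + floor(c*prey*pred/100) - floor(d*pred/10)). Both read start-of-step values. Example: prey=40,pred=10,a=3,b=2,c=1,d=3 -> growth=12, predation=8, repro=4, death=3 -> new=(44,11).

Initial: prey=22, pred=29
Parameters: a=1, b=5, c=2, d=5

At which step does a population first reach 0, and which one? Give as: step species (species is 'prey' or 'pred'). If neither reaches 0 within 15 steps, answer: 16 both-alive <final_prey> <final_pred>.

Step 1: prey: 22+2-31=0; pred: 29+12-14=27
First extinction: prey at step 1

Answer: 1 prey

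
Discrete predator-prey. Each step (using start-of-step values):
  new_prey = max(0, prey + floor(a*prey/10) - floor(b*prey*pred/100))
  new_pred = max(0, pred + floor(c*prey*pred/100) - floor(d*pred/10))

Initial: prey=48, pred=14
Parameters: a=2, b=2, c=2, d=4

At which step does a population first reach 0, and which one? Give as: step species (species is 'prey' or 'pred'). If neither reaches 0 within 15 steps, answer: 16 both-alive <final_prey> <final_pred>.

Answer: 16 both-alive 2 2

Derivation:
Step 1: prey: 48+9-13=44; pred: 14+13-5=22
Step 2: prey: 44+8-19=33; pred: 22+19-8=33
Step 3: prey: 33+6-21=18; pred: 33+21-13=41
Step 4: prey: 18+3-14=7; pred: 41+14-16=39
Step 5: prey: 7+1-5=3; pred: 39+5-15=29
Step 6: prey: 3+0-1=2; pred: 29+1-11=19
Step 7: prey: 2+0-0=2; pred: 19+0-7=12
Step 8: prey: 2+0-0=2; pred: 12+0-4=8
Step 9: prey: 2+0-0=2; pred: 8+0-3=5
Step 10: prey: 2+0-0=2; pred: 5+0-2=3
Step 11: prey: 2+0-0=2; pred: 3+0-1=2
Step 12: prey: 2+0-0=2; pred: 2+0-0=2
Steps 13-15: state stable at prey=2, pred=2 (no change)
No extinction within 15 steps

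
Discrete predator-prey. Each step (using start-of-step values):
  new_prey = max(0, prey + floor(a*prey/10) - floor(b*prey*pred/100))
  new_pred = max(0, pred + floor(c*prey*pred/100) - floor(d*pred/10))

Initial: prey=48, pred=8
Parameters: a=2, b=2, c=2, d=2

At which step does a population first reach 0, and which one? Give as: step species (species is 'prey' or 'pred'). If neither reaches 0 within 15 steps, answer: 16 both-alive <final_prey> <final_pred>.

Step 1: prey: 48+9-7=50; pred: 8+7-1=14
Step 2: prey: 50+10-14=46; pred: 14+14-2=26
Step 3: prey: 46+9-23=32; pred: 26+23-5=44
Step 4: prey: 32+6-28=10; pred: 44+28-8=64
Step 5: prey: 10+2-12=0; pred: 64+12-12=64
First extinction: prey at step 5

Answer: 5 prey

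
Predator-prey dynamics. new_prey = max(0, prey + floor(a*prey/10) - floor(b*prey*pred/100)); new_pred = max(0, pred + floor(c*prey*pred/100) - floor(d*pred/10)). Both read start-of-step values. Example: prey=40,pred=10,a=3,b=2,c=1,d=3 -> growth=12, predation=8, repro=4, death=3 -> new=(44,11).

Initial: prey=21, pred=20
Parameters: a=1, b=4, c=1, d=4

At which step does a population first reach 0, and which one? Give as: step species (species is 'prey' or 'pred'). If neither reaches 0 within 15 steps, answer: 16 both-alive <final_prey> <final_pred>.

Answer: 16 both-alive 2 2

Derivation:
Step 1: prey: 21+2-16=7; pred: 20+4-8=16
Step 2: prey: 7+0-4=3; pred: 16+1-6=11
Step 3: prey: 3+0-1=2; pred: 11+0-4=7
Step 4: prey: 2+0-0=2; pred: 7+0-2=5
Step 5: prey: 2+0-0=2; pred: 5+0-2=3
Step 6: prey: 2+0-0=2; pred: 3+0-1=2
Step 7: prey: 2+0-0=2; pred: 2+0-0=2
Steps 8-15: state stable at prey=2, pred=2 (no change)
No extinction within 15 steps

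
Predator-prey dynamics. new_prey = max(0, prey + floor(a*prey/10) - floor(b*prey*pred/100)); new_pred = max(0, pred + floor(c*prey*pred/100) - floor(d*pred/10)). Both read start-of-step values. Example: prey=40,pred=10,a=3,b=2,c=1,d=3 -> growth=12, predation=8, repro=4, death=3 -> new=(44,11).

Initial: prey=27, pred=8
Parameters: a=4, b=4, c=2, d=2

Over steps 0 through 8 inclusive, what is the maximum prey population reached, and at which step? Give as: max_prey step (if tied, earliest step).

Step 1: prey: 27+10-8=29; pred: 8+4-1=11
Step 2: prey: 29+11-12=28; pred: 11+6-2=15
Step 3: prey: 28+11-16=23; pred: 15+8-3=20
Step 4: prey: 23+9-18=14; pred: 20+9-4=25
Step 5: prey: 14+5-14=5; pred: 25+7-5=27
Step 6: prey: 5+2-5=2; pred: 27+2-5=24
Step 7: prey: 2+0-1=1; pred: 24+0-4=20
Step 8: prey: 1+0-0=1; pred: 20+0-4=16
Max prey = 29 at step 1

Answer: 29 1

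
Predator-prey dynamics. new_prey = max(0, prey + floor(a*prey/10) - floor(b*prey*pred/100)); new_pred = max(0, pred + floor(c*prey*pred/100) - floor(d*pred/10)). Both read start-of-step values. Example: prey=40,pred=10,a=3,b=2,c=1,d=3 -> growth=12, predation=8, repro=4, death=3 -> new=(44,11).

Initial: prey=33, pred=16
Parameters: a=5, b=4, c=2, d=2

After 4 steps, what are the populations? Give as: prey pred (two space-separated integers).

Answer: 1 30

Derivation:
Step 1: prey: 33+16-21=28; pred: 16+10-3=23
Step 2: prey: 28+14-25=17; pred: 23+12-4=31
Step 3: prey: 17+8-21=4; pred: 31+10-6=35
Step 4: prey: 4+2-5=1; pred: 35+2-7=30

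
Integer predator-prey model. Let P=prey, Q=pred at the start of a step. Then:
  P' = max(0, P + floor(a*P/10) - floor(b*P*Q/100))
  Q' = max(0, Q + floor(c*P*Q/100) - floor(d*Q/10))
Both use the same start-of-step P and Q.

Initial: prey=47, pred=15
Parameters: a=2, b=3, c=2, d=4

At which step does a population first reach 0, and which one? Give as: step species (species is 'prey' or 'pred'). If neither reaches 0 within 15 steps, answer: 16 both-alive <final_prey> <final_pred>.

Step 1: prey: 47+9-21=35; pred: 15+14-6=23
Step 2: prey: 35+7-24=18; pred: 23+16-9=30
Step 3: prey: 18+3-16=5; pred: 30+10-12=28
Step 4: prey: 5+1-4=2; pred: 28+2-11=19
Step 5: prey: 2+0-1=1; pred: 19+0-7=12
Step 6: prey: 1+0-0=1; pred: 12+0-4=8
Step 7: prey: 1+0-0=1; pred: 8+0-3=5
Step 8: prey: 1+0-0=1; pred: 5+0-2=3
Step 9: prey: 1+0-0=1; pred: 3+0-1=2
Step 10: prey: 1+0-0=1; pred: 2+0-0=2
Steps 11-15: state stable at prey=1, pred=2 (no change)
No extinction within 15 steps

Answer: 16 both-alive 1 2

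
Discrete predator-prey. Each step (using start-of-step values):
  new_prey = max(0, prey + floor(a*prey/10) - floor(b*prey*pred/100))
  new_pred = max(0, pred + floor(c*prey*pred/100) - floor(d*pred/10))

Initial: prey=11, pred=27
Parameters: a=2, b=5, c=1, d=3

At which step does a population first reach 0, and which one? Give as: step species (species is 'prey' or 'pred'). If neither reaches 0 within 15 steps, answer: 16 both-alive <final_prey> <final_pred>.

Answer: 1 prey

Derivation:
Step 1: prey: 11+2-14=0; pred: 27+2-8=21
First extinction: prey at step 1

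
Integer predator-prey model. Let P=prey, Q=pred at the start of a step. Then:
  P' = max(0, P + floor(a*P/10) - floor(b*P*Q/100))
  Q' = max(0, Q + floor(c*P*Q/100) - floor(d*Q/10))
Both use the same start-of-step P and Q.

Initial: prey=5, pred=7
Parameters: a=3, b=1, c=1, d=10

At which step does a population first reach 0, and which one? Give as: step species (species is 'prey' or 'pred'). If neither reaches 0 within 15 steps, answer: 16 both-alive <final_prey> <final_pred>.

Answer: 1 pred

Derivation:
Step 1: prey: 5+1-0=6; pred: 7+0-7=0
First extinction: pred at step 1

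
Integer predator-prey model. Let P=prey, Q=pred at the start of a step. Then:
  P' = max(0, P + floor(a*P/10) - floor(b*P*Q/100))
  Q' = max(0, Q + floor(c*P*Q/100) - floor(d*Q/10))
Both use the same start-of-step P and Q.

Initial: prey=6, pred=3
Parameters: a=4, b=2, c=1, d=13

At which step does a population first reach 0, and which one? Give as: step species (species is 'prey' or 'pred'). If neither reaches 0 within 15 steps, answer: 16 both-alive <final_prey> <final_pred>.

Step 1: prey: 6+2-0=8; pred: 3+0-3=0
First extinction: pred at step 1

Answer: 1 pred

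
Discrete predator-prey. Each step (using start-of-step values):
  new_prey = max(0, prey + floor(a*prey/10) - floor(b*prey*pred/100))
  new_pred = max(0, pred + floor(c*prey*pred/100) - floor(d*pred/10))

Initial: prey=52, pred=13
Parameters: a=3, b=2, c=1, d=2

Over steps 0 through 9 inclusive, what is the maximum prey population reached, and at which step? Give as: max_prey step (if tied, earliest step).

Answer: 54 1

Derivation:
Step 1: prey: 52+15-13=54; pred: 13+6-2=17
Step 2: prey: 54+16-18=52; pred: 17+9-3=23
Step 3: prey: 52+15-23=44; pred: 23+11-4=30
Step 4: prey: 44+13-26=31; pred: 30+13-6=37
Step 5: prey: 31+9-22=18; pred: 37+11-7=41
Step 6: prey: 18+5-14=9; pred: 41+7-8=40
Step 7: prey: 9+2-7=4; pred: 40+3-8=35
Step 8: prey: 4+1-2=3; pred: 35+1-7=29
Step 9: prey: 3+0-1=2; pred: 29+0-5=24
Max prey = 54 at step 1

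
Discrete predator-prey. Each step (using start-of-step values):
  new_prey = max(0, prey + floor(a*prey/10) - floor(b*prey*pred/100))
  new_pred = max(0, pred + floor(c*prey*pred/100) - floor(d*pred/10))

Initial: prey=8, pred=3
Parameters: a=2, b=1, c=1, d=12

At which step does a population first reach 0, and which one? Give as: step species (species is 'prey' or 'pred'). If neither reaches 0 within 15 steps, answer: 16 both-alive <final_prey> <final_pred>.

Step 1: prey: 8+1-0=9; pred: 3+0-3=0
First extinction: pred at step 1

Answer: 1 pred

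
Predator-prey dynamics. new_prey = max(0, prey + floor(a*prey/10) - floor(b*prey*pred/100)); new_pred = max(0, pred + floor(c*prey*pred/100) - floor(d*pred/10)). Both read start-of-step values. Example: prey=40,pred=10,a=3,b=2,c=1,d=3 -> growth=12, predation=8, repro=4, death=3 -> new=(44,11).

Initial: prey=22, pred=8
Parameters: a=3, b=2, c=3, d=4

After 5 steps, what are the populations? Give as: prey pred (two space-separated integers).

Step 1: prey: 22+6-3=25; pred: 8+5-3=10
Step 2: prey: 25+7-5=27; pred: 10+7-4=13
Step 3: prey: 27+8-7=28; pred: 13+10-5=18
Step 4: prey: 28+8-10=26; pred: 18+15-7=26
Step 5: prey: 26+7-13=20; pred: 26+20-10=36

Answer: 20 36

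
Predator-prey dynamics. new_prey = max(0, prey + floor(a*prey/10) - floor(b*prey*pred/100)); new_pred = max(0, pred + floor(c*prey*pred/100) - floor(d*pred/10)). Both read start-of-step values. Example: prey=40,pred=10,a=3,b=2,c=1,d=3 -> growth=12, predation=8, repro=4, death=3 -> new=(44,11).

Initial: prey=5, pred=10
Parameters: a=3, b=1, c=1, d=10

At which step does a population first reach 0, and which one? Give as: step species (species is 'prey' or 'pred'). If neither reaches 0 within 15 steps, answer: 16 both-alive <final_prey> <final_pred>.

Answer: 1 pred

Derivation:
Step 1: prey: 5+1-0=6; pred: 10+0-10=0
First extinction: pred at step 1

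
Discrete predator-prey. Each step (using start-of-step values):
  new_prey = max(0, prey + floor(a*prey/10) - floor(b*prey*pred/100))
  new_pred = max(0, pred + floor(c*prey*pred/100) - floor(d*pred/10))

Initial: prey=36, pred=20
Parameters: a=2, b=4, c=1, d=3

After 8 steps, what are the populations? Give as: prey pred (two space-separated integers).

Step 1: prey: 36+7-28=15; pred: 20+7-6=21
Step 2: prey: 15+3-12=6; pred: 21+3-6=18
Step 3: prey: 6+1-4=3; pred: 18+1-5=14
Step 4: prey: 3+0-1=2; pred: 14+0-4=10
Step 5: prey: 2+0-0=2; pred: 10+0-3=7
Step 6: prey: 2+0-0=2; pred: 7+0-2=5
Step 7: prey: 2+0-0=2; pred: 5+0-1=4
Step 8: prey: 2+0-0=2; pred: 4+0-1=3

Answer: 2 3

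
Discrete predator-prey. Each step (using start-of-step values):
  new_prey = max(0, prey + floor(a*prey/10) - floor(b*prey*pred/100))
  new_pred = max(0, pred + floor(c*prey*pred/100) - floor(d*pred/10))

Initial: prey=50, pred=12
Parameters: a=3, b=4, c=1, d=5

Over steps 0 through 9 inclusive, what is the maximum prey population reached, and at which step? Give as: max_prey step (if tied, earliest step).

Answer: 61 9

Derivation:
Step 1: prey: 50+15-24=41; pred: 12+6-6=12
Step 2: prey: 41+12-19=34; pred: 12+4-6=10
Step 3: prey: 34+10-13=31; pred: 10+3-5=8
Step 4: prey: 31+9-9=31; pred: 8+2-4=6
Step 5: prey: 31+9-7=33; pred: 6+1-3=4
Step 6: prey: 33+9-5=37; pred: 4+1-2=3
Step 7: prey: 37+11-4=44; pred: 3+1-1=3
Step 8: prey: 44+13-5=52; pred: 3+1-1=3
Step 9: prey: 52+15-6=61; pred: 3+1-1=3
Max prey = 61 at step 9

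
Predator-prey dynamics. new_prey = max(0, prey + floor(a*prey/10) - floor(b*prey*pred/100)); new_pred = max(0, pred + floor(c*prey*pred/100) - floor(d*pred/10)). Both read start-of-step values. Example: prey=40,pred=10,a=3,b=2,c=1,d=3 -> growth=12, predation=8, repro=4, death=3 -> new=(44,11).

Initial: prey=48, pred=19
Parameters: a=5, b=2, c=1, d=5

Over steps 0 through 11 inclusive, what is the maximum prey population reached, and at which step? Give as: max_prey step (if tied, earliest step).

Step 1: prey: 48+24-18=54; pred: 19+9-9=19
Step 2: prey: 54+27-20=61; pred: 19+10-9=20
Step 3: prey: 61+30-24=67; pred: 20+12-10=22
Step 4: prey: 67+33-29=71; pred: 22+14-11=25
Step 5: prey: 71+35-35=71; pred: 25+17-12=30
Step 6: prey: 71+35-42=64; pred: 30+21-15=36
Step 7: prey: 64+32-46=50; pred: 36+23-18=41
Step 8: prey: 50+25-41=34; pred: 41+20-20=41
Step 9: prey: 34+17-27=24; pred: 41+13-20=34
Step 10: prey: 24+12-16=20; pred: 34+8-17=25
Step 11: prey: 20+10-10=20; pred: 25+5-12=18
Max prey = 71 at step 4

Answer: 71 4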